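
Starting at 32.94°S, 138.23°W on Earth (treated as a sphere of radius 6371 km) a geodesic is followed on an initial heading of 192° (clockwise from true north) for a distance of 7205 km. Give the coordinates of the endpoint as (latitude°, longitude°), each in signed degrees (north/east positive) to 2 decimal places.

-76.98°, 98.41°

Angular distance δ = d/R = 7205/6371 = 1.13091 rad; initial bearing θ = 3.3510 rad.
sin φ₂ = sin φ₁ cos δ + cos φ₁ sin δ cos θ = (-0.5438)(0.4258) + (0.8392)(0.9048)(-0.9781) = -0.9743, so φ₂ = -76.98°.
Δλ = atan2(sin θ sin δ cos φ₁, cos δ − sin φ₁ sin φ₂) = atan2(-0.1579, -0.1039) = -123.361°.
λ₂ = -138.230° − 123.361° = -261.59° → 98.41° after wrapping to (−180°, 180°].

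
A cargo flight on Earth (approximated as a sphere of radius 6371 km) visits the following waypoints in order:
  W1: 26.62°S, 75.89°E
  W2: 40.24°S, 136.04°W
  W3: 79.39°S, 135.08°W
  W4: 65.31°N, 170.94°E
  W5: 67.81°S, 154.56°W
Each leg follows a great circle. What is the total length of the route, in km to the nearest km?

Leg W1→W2: central angle 1.8647 rad, distance 11880.2 km.
Leg W2→W3: central angle 0.6833 rad, distance 4353.5 km.
Leg W3→W4: central angle 2.5827 rad, distance 16454.1 km.
Leg W4→W5: central angle 2.3621 rad, distance 15049.0 km.
Total: 11880.2 + 4353.5 + 16454.1 + 15049.0 ≈ 47737 km.

47737 km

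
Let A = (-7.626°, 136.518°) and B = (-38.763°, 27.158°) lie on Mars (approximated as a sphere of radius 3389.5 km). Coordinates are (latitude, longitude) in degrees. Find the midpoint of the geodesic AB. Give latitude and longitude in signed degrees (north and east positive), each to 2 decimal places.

-36.16°, 91.40°

Central angle δ = 1.7448 rad. Interpolating on the sphere with fraction f = 0.5:
P = [sin((1−f)δ)·A + sin(fδ)·B] / sin δ = 0.7776·A + 0.7776·B in Cartesian coordinates,
giving P = (-0.0197, 0.8071, -0.5901), i.e. latitude -36.16°, longitude 91.40°.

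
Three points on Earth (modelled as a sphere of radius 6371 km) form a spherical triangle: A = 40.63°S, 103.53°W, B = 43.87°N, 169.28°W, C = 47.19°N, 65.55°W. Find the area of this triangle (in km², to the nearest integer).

Side lengths (central angles): a = 1.1678, b = 1.6420, c = 1.7993 rad; semiperimeter s = 2.3046.
By l'Huilier's theorem, tan(E/4) = √[tan(s/2) tan((s−a)/2) tan((s−b)/2) tan((s−c)/2)], giving spherical excess E = 1.3719 rad.
Area = E·R² = 1.3719 × (6371)² ≈ 55685157 km².

55685157 km²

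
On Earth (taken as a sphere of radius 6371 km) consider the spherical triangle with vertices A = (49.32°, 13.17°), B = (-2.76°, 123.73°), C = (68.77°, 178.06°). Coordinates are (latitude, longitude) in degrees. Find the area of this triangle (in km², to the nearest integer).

Side lengths (central angles): a = 1.4040, b = 1.0713, c = 1.8392 rad; semiperimeter s = 2.1572.
By l'Huilier's theorem, tan(E/4) = √[tan(s/2) tan((s−a)/2) tan((s−b)/2) tan((s−c)/2)], giving spherical excess E = 1.0443 rad.
Area = E·R² = 1.0443 × (6371)² ≈ 42388823 km².

42388823 km²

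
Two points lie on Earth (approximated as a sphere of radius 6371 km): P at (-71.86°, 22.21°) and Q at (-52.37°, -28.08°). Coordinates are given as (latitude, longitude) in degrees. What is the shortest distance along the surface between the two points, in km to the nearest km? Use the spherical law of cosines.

In radians: φ₁ = -1.2542, φ₂ = -0.9140, Δλ = -50.290° = -0.8777 rad.
cos c = sin φ₁ sin φ₂ + cos φ₁ cos φ₂ cos Δλ = (-0.9503)(-0.7920) + (0.3113)(0.6106)(0.6389) = 0.87406,
so c = arccos(0.87406) = 0.50730 rad.
Distance = R·c = 6371 × 0.5073 ≈ 3232 km.

3232 km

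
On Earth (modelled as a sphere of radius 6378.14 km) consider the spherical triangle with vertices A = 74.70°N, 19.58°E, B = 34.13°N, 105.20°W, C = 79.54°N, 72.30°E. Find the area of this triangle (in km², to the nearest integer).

Side lengths (central angles): a = 1.1575, b = 0.2123, c = 1.1411 rad; semiperimeter s = 1.2555.
By l'Huilier's theorem, tan(E/4) = √[tan(s/2) tan((s−a)/2) tan((s−b)/2) tan((s−c)/2)], giving spherical excess E = 0.1368 rad.
Area = E·R² = 0.1368 × (6378.14)² ≈ 5563904 km².

5563904 km²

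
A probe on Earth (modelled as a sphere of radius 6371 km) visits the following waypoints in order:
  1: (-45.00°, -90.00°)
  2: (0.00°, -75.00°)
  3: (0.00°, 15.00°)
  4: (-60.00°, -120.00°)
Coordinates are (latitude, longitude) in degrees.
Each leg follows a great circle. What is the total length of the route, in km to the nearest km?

Leg 1→2: central angle 0.8189 rad, distance 5217.3 km.
Leg 2→3: central angle 1.5708 rad, distance 10007.5 km.
Leg 3→4: central angle 1.9322 rad, distance 12309.8 km.
Total: 5217.3 + 10007.5 + 12309.8 ≈ 27535 km.

27535 km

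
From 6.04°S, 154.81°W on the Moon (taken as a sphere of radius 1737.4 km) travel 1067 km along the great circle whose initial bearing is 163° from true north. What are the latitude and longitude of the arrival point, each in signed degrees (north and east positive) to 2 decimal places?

Angular distance δ = d/R = 1067/1737.4 = 0.61414 rad; initial bearing θ = 2.8449 rad.
sin φ₂ = sin φ₁ cos δ + cos φ₁ sin δ cos θ = (-0.1052)(0.8173) + (0.9944)(0.5763)(-0.9563) = -0.6340, so φ₂ = -39.35°.
Δλ = atan2(sin θ sin δ cos φ₁, cos δ − sin φ₁ sin φ₂) = atan2(0.1675, 0.7506) = 12.584°.
λ₂ = -154.810° + 12.584° = -142.23°.

-39.35°, -142.23°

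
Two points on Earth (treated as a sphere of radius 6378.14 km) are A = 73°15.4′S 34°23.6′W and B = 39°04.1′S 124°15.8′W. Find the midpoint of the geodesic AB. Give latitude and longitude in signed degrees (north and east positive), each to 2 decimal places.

-62.44°, -103.92°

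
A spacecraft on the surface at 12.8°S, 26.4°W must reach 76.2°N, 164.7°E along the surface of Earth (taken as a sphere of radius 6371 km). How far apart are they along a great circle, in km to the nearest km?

In radians: φ₁ = -0.2234, φ₂ = 1.3299, Δλ = -168.900° = -2.9479 rad.
cos c = sin φ₁ sin φ₂ + cos φ₁ cos φ₂ cos Δλ = (-0.2215)(0.9711) + (0.9751)(0.2385)(-0.9813) = -0.44341,
so c = arccos(-0.44341) = 2.03019 rad.
Distance = R·c = 6371 × 2.0302 ≈ 12934 km.

12934 km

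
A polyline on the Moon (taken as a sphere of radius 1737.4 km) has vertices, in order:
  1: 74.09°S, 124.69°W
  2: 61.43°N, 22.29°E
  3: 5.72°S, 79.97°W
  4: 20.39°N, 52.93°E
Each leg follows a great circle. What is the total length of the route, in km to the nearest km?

11995 km

Leg 1→2: central angle 2.8388 rad, distance 4932.2 km.
Leg 2→3: central angle 1.7605 rad, distance 3058.7 km.
Leg 3→4: central angle 2.3045 rad, distance 4003.8 km.
Total: 4932.2 + 3058.7 + 4003.8 ≈ 11995 km.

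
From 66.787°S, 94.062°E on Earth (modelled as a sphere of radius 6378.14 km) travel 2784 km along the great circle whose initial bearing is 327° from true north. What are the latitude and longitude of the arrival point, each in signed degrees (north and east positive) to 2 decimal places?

Angular distance δ = d/R = 2784/6378.14 = 0.43649 rad; initial bearing θ = 5.7072 rad.
sin φ₂ = sin φ₁ cos δ + cos φ₁ sin δ cos θ = (-0.9190)(0.9062) + (0.3942)(0.4228)(0.8387) = -0.6931, so φ₂ = -43.88°.
Δλ = atan2(sin θ sin δ cos φ₁, cos δ − sin φ₁ sin φ₂) = atan2(-0.0908, 0.2692) = -18.629°.
λ₂ = 94.062° − 18.629° = 75.43°.

-43.88°, 75.43°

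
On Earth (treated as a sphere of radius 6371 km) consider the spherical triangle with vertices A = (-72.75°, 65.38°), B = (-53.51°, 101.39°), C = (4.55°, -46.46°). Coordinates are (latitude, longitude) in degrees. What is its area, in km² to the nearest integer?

6213890 km²

Side lengths (central angles): a = 2.1721, b = 1.7576, c = 0.4264 rad; semiperimeter s = 2.1780.
By l'Huilier's theorem, tan(E/4) = √[tan(s/2) tan((s−a)/2) tan((s−b)/2) tan((s−c)/2)], giving spherical excess E = 0.1531 rad.
Area = E·R² = 0.1531 × (6371)² ≈ 6213890 km².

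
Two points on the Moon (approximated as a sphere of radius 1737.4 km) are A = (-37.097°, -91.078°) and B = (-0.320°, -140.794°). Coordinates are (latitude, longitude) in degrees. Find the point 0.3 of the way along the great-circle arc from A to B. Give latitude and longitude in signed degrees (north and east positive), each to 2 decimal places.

-27.77°, -108.86°

The central angle between A and B is δ = 1.0250 rad.
With f = 0.3, the slerp weights are sin((1−f)δ)/sin δ = 0.7693 and sin(fδ)/sin δ = 0.3541.
Weighted sum of the unit vectors: (0.7693)·(-0.0150,-0.7975,-0.6032) + (0.3541)·(-0.7749,-0.6321,-0.0056) = (-0.2859, -0.8373, -0.4660).
Converting back: φ = atan2(z, √(x²+y²)) = -27.77°, λ = atan2(y, x) = -108.86°.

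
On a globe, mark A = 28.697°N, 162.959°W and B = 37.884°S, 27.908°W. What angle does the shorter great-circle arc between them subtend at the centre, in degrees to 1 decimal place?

In radians: φ₁ = 0.5009, φ₂ = -0.6612, Δλ = 135.051° = 2.3571 rad.
cos c = sin φ₁ sin φ₂ + cos φ₁ cos φ₂ cos Δλ = (0.4802)(-0.6141) + (0.8772)(0.7893)(-0.7077) = -0.78483,
so c = arccos(-0.78483) = 2.47323 rad.
So the angular separation is 141.7°.

141.7°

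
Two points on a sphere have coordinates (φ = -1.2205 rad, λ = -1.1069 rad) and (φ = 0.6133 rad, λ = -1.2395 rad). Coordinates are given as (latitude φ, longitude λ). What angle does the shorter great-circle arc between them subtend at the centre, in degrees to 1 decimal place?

With latitudes φ₁ = -69.929°, φ₂ = 35.140° and longitude difference Δλ = -7.597°:
cos c = sin φ₁ sin φ₂ + cos φ₁ cos φ₂ cos Δλ = (-0.9393)(0.5756) + (0.3432)(0.8178)(0.9912) = -0.26245,
so c = arccos(-0.26245) = 1.83635 rad.
So the angular separation is 105.2°.

105.2°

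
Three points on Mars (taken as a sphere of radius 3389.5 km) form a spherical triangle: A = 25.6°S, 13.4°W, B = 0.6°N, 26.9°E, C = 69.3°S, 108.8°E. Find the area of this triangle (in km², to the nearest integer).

7887049 km²

Side lengths (central angles): a = 1.5308, b = 1.3343, c = 0.8186 rad; semiperimeter s = 1.8418.
By l'Huilier's theorem, tan(E/4) = √[tan(s/2) tan((s−a)/2) tan((s−b)/2) tan((s−c)/2)], giving spherical excess E = 0.6865 rad.
Area = E·R² = 0.6865 × (3389.5)² ≈ 7887049 km².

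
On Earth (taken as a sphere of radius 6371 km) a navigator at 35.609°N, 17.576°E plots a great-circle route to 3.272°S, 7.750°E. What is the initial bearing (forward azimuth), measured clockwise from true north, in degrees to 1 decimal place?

With φ₁ = 0.6215, φ₂ = -0.0571, Δλ = -0.1715 rad, the forward-azimuth formula gives
θ = atan2( sin Δλ cos φ₂ , cos φ₁ sin φ₂ − sin φ₁ cos φ₂ cos Δλ ) = atan2(-0.1704, -0.6192) = -164.61°.
Adding 360° brings this into [0°, 360°): 195.4°.

195.4°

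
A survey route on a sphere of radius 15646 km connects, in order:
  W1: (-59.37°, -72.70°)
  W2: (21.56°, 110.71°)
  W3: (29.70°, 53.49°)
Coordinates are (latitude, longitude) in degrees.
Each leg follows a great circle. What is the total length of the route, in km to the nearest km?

52931 km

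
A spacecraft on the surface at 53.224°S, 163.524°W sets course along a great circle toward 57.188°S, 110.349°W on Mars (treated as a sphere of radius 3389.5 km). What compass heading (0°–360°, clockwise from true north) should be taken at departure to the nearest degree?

119°

Δλ = 53.175° = 0.9281 rad.
y = sin Δλ · cos φ₂ = (0.8005)(0.5419) = 0.4338
x = cos φ₁ sin φ₂ − sin φ₁ cos φ₂ cos Δλ = (0.5987)(-0.8405) − (-0.8010)(0.5419)(0.5994) = -0.2430
θ = atan2(y, x) = 119.26°, so the bearing is 119°.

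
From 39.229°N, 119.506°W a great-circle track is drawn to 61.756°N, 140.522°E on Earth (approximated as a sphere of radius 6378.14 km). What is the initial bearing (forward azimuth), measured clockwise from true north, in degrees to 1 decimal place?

327.6°

Δλ = -99.972° = -1.7448 rad.
y = sin Δλ · cos φ₂ = (-0.9849)(0.4732) = -0.4661
x = cos φ₁ sin φ₂ − sin φ₁ cos φ₂ cos Δλ = (0.7746)(0.8809) − (0.6324)(0.4732)(-0.1732) = 0.7342
θ = atan2(y, x) = -32.41°; adding 360° gives 327.6°.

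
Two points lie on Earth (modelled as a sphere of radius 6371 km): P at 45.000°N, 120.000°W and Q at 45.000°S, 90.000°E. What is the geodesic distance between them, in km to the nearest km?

17670 km

In radians: φ₁ = 0.7854, φ₂ = -0.7854, Δλ = -150.000° = -2.6180 rad.
cos c = sin φ₁ sin φ₂ + cos φ₁ cos φ₂ cos Δλ = (0.7071)(-0.7071) + (0.7071)(0.7071)(-0.8660) = -0.93301,
so c = arccos(-0.93301) = 2.77349 rad.
Distance = R·c = 6371 × 2.7735 ≈ 17670 km.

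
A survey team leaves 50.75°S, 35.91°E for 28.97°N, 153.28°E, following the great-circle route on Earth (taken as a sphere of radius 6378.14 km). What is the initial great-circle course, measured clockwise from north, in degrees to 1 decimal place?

90.4°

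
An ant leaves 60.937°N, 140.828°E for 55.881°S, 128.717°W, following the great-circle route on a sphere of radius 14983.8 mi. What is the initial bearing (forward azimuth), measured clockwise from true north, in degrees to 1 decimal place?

Δλ = 90.455° = 1.5787 rad.
y = sin Δλ · cos φ₂ = (1.0000)(0.5609) = 0.5609
x = cos φ₁ sin φ₂ − sin φ₁ cos φ₂ cos Δλ = (0.4858)(-0.8279) − (0.8741)(0.5609)(-0.0079) = -0.3983
θ = atan2(y, x) = 125.38°, so the bearing is 125.4°.

125.4°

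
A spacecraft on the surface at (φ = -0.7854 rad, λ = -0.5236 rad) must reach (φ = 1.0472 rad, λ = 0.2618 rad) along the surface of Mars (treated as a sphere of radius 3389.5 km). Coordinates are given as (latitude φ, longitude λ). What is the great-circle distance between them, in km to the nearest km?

6581 km

With latitudes φ₁ = -45.000°, φ₂ = 60.000° and longitude difference Δλ = 45.000°:
cos c = sin φ₁ sin φ₂ + cos φ₁ cos φ₂ cos Δλ = (-0.7071)(0.8660) + (0.7071)(0.5000)(0.7071) = -0.36238,
so c = arccos(-0.36238) = 1.94161 rad.
Distance = R·c = 3389.5 × 1.9416 ≈ 6581 km.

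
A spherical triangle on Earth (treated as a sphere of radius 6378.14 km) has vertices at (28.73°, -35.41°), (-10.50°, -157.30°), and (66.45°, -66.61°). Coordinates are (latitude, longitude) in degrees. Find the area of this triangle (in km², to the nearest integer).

37889241 km²

Side lengths (central angles): a = 1.7434, b = 0.7372, c = 2.1449 rad; semiperimeter s = 2.3128.
By l'Huilier's theorem, tan(E/4) = √[tan(s/2) tan((s−a)/2) tan((s−b)/2) tan((s−c)/2)], giving spherical excess E = 0.9314 rad.
Area = E·R² = 0.9314 × (6378.14)² ≈ 37889241 km².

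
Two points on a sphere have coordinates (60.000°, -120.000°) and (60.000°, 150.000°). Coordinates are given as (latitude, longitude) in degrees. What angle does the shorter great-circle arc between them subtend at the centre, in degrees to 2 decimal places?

41.41°

Let φ₁ = 1.0472 rad, φ₂ = 1.0472 rad, and Δλ = -1.5708 rad.
Haversine: a = sin²(Δφ/2) + cos φ₁ cos φ₂ sin²(Δλ/2) = 0.0000 + (0.5000)(0.5000)(0.5000) = 0.12500.
Central angle c = 2·arcsin(√a) = 0.72273 rad.
So the angular separation is 41.41°.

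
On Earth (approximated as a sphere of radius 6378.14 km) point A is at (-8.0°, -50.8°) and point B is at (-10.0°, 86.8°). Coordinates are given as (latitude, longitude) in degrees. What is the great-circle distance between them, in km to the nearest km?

14929 km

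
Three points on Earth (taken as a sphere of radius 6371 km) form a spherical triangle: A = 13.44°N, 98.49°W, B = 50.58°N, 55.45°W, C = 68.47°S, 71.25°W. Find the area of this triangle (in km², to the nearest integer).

33013990 km²

Side lengths (central angles): a = 2.0879, b = 1.4695, c = 0.8880 rad; semiperimeter s = 2.2227.
By l'Huilier's theorem, tan(E/4) = √[tan(s/2) tan((s−a)/2) tan((s−b)/2) tan((s−c)/2)], giving spherical excess E = 0.8134 rad.
Area = E·R² = 0.8134 × (6371)² ≈ 33013990 km².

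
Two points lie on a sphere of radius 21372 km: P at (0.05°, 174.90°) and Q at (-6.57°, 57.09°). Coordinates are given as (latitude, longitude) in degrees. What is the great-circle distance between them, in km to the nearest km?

In radians: φ₁ = 0.0009, φ₂ = -0.1147, Δλ = -117.810° = -2.0562 rad.
cos c = sin φ₁ sin φ₂ + cos φ₁ cos φ₂ cos Δλ = (0.0009)(-0.1144) + (1.0000)(0.9934)(-0.4665) = -0.46358,
so c = arccos(-0.46358) = 2.05282 rad.
Distance = R·c = 21372 × 2.0528 ≈ 43873 km.

43873 km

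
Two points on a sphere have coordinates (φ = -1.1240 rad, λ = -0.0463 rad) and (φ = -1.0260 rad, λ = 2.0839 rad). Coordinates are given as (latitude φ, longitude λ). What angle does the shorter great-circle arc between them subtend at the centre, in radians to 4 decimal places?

In radians: φ₁ = -1.1240, φ₂ = -1.0260, Δλ = 122.051° = 2.1302 rad.
cos c = sin φ₁ sin φ₂ + cos φ₁ cos φ₂ cos Δλ = (-0.9018)(-0.8552) + (0.4321)(0.5182)(-0.5307) = 0.65245,
so c = arccos(0.65245) = 0.85999 rad.
So the angular separation is 0.8600 rad.

0.8600 rad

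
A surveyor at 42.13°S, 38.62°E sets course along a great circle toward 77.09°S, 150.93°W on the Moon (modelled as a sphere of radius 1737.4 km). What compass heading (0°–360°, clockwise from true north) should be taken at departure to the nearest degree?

Δλ = 170.450° = 2.9749 rad.
y = sin Δλ · cos φ₂ = (0.1659)(0.2234) = 0.0371
x = cos φ₁ sin φ₂ − sin φ₁ cos φ₂ cos Δλ = (0.7416)(-0.9747) − (-0.6708)(0.2234)(-0.9861) = -0.8707
θ = atan2(y, x) = 177.56°, so the bearing is 178°.

178°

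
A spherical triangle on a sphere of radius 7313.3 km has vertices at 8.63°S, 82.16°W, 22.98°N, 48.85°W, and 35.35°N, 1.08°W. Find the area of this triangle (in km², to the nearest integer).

4553418 km²

Side lengths (central angles): a = 0.7516, b = 1.5326, c = 0.7925 rad; semiperimeter s = 1.5383.
By l'Huilier's theorem, tan(E/4) = √[tan(s/2) tan((s−a)/2) tan((s−b)/2) tan((s−c)/2)], giving spherical excess E = 0.0851 rad.
Area = E·R² = 0.0851 × (7313.3)² ≈ 4553418 km².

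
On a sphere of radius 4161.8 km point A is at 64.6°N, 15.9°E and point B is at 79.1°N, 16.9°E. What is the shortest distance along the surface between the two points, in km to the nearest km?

In radians: φ₁ = 1.1275, φ₂ = 1.3806, Δλ = 1.000° = 0.0175 rad.
cos c = sin φ₁ sin φ₂ + cos φ₁ cos φ₂ cos Δλ = (0.9033)(0.9820) + (0.4289)(0.1891)(0.9998) = 0.96814,
so c = arccos(0.96814) = 0.25312 rad.
Distance = R·c = 4161.8 × 0.2531 ≈ 1053 km.

1053 km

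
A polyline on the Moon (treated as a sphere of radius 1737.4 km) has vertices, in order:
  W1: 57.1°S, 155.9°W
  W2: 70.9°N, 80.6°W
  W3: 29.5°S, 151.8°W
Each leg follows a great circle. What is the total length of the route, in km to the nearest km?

7592 km

Leg W1→W2: central angle 2.4163 rad, distance 4198.1 km.
Leg W2→W3: central angle 1.9536 rad, distance 3394.2 km.
Total: 4198.1 + 3394.2 ≈ 7592 km.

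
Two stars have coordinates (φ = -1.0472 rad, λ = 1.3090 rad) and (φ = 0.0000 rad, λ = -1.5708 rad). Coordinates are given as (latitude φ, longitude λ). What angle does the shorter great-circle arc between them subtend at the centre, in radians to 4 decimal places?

2.0748 rad

In radians: φ₁ = -1.0472, φ₂ = 0.0000, Δλ = -165.000° = -2.8798 rad.
cos c = sin φ₁ sin φ₂ + cos φ₁ cos φ₂ cos Δλ = (-0.8660)(0.0000) + (0.5000)(1.0000)(-0.9659) = -0.48296,
so c = arccos(-0.48296) = 2.07483 rad.
So the angular separation is 2.0748 rad.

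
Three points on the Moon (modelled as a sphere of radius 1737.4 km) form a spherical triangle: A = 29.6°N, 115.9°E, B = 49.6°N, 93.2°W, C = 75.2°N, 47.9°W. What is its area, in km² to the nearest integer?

Side lengths (central angles): a = 0.5496, b = 1.3034, c = 1.6873 rad; semiperimeter s = 1.7701.
By l'Huilier's theorem, tan(E/4) = √[tan(s/2) tan((s−a)/2) tan((s−b)/2) tan((s−c)/2)], giving spherical excess E = 0.3660 rad.
Area = E·R² = 0.3660 × (1737.4)² ≈ 1104831 km².

1104831 km²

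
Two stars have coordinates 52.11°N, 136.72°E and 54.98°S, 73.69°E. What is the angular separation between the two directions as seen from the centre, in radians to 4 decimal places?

In radians: φ₁ = 0.9095, φ₂ = -0.9596, Δλ = -63.030° = -1.1001 rad.
cos c = sin φ₁ sin φ₂ + cos φ₁ cos φ₂ cos Δλ = (0.7892)(-0.8190) + (0.6141)(0.5739)(0.4535) = -0.48647,
so c = arccos(-0.48647) = 2.07884 rad.
So the angular separation is 2.0788 rad.

2.0788 rad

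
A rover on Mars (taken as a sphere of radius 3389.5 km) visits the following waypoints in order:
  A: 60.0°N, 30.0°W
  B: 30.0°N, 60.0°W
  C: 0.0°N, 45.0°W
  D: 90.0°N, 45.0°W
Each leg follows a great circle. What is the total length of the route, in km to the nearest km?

Leg A→B: central angle 0.6300 rad, distance 2135.5 km.
Leg B→C: central angle 0.5799 rad, distance 1965.6 km.
Leg C→D: central angle 1.5708 rad, distance 5324.2 km.
Total: 2135.5 + 1965.6 + 5324.2 ≈ 9425 km.

9425 km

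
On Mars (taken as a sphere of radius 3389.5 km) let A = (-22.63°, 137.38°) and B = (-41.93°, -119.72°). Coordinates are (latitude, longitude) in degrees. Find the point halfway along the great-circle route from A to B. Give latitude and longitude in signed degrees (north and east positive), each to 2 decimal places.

-45.13°, -178.85°

The central angle between A and B is δ = 1.4668 rad.
With f = 0.5, the slerp weights are sin((1−f)δ)/sin δ = 0.6730 and sin(fδ)/sin δ = 0.6730.
Weighted sum of the unit vectors: (0.6730)·(-0.6792,0.6250,-0.3848) + (0.6730)·(-0.3688,-0.6461,-0.6682) = (-0.7054, -0.0142, -0.7087).
Converting back: φ = atan2(z, √(x²+y²)) = -45.13°, λ = atan2(y, x) = -178.85°.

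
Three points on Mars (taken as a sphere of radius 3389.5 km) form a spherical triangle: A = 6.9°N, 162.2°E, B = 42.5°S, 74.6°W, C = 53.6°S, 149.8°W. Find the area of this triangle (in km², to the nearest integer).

3837607 km²

Side lengths (central angles): a = 0.8559, b = 1.2687, c = 2.0737 rad; semiperimeter s = 2.0991.
By l'Huilier's theorem, tan(E/4) = √[tan(s/2) tan((s−a)/2) tan((s−b)/2) tan((s−c)/2)], giving spherical excess E = 0.3340 rad.
Area = E·R² = 0.3340 × (3389.5)² ≈ 3837607 km².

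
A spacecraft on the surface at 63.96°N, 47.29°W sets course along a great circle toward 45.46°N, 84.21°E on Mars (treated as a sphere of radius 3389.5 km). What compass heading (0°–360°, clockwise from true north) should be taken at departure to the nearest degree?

36°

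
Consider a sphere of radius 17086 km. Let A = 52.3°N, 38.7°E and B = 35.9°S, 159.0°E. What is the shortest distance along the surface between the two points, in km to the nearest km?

In radians: φ₁ = 0.9128, φ₂ = -0.6266, Δλ = 120.300° = 2.0996 rad.
cos c = sin φ₁ sin φ₂ + cos φ₁ cos φ₂ cos Δλ = (0.7912)(-0.5864) + (0.6115)(0.8100)(-0.5045) = -0.71388,
so c = arccos(-0.71388) = 2.36581 rad.
Distance = R·c = 17086 × 2.3658 ≈ 40422 km.

40422 km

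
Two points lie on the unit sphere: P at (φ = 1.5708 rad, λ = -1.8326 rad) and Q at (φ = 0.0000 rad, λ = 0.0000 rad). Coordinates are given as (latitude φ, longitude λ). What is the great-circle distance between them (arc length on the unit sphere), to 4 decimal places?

Let φ₁ = 1.5708 rad, φ₂ = 0.0000 rad, and Δλ = 1.8326 rad.
Haversine: a = sin²(Δφ/2) + cos φ₁ cos φ₂ sin²(Δλ/2) = 0.5000 + (-0.0000)(1.0000)(0.6294) = 0.50000.
Central angle c = 2·arcsin(√a) = 1.57080 rad.
On the unit sphere the arc length equals the central angle: 1.5708.

1.5708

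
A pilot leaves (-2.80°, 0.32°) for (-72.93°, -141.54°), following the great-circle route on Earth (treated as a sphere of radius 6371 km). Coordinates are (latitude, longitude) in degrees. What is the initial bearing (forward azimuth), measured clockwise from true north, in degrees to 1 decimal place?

190.6°

With φ₁ = -0.0489, φ₂ = -1.2729, Δλ = -2.4759 rad, the forward-azimuth formula gives
θ = atan2( sin Δλ cos φ₂ , cos φ₁ sin φ₂ − sin φ₁ cos φ₂ cos Δλ ) = atan2(-0.1813, -0.9661) = -169.37°.
Adding 360° brings this into [0°, 360°): 190.6°.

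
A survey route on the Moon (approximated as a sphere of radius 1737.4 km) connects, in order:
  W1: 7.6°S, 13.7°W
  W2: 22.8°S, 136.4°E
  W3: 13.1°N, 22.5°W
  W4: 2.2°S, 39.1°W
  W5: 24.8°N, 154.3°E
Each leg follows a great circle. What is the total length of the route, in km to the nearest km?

14313 km

Leg W1→W2: central angle 2.4052 rad, distance 4178.8 km.
Leg W2→W3: central angle 2.7532 rad, distance 4783.3 km.
Leg W3→W4: central angle 0.3924 rad, distance 681.8 km.
Leg W4→W5: central angle 2.6872 rad, distance 4668.7 km.
Total: 4178.8 + 4783.3 + 681.8 + 4668.7 ≈ 14313 km.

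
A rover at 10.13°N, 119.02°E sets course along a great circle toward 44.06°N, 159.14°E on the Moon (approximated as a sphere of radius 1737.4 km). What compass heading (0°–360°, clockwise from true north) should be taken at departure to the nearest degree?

Δλ = 40.120° = 0.7002 rad.
y = sin Δλ · cos φ₂ = (0.6444)(0.7186) = 0.4631
x = cos φ₁ sin φ₂ − sin φ₁ cos φ₂ cos Δλ = (0.9844)(0.6954) − (0.1759)(0.7186)(0.7647) = 0.5879
θ = atan2(y, x) = 38.23°, so the bearing is 38°.

38°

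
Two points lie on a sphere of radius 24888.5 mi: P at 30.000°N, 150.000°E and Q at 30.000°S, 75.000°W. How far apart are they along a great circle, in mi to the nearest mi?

In radians: φ₁ = 0.5236, φ₂ = -0.5236, Δλ = 135.000° = 2.3562 rad.
cos c = sin φ₁ sin φ₂ + cos φ₁ cos φ₂ cos Δλ = (0.5000)(-0.5000) + (0.8660)(0.8660)(-0.7071) = -0.78033,
so c = arccos(-0.78033) = 2.46599 rad.
Distance = R·c = 24888.5 × 2.4660 ≈ 61375 mi.

61375 mi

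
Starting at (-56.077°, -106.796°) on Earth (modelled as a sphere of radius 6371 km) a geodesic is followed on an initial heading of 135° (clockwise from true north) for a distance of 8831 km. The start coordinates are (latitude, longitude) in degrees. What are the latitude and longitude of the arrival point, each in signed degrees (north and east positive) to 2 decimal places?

-32.70°, 17.51°

Angular distance δ = d/R = 8831/6371 = 1.38612 rad; initial bearing θ = 2.3562 rad.
sin φ₂ = sin φ₁ cos δ + cos φ₁ sin δ cos θ = (-0.8298)(0.1836) + (0.5581)(0.9830)(-0.7071) = -0.5403, so φ₂ = -32.70°.
Δλ = atan2(sin θ sin δ cos φ₁, cos δ − sin φ₁ sin φ₂) = atan2(0.3879, -0.2647) = 124.308°.
λ₂ = -106.796° + 124.308° = 17.51°.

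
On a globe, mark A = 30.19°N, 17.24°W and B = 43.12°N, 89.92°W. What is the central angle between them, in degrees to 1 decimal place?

Let φ₁ = 0.5269 rad, φ₂ = 0.7526 rad, and Δλ = -1.2685 rad.
cos c = sin φ₁ sin φ₂ + cos φ₁ cos φ₂ cos Δλ = (0.5029)(0.6835) + (0.8644)(0.7299)(0.2977) = 0.53156,
so c = arccos(0.53156) = 1.01036 rad.
So the angular separation is 57.9°.

57.9°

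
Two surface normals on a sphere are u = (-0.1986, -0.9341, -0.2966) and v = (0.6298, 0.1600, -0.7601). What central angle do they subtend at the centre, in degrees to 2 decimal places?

u·v = -0.0491; |u| = 1.0000, |v| = 1.0000.
cos θ = (u·v)/(|u||v|) = -0.0491, so θ = 92.81°.

92.81°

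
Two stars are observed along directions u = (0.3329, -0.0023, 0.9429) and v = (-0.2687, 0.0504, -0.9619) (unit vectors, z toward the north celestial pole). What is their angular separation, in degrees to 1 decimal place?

u·v = -0.9965; |u| = 0.9999, |v| = 1.0000.
cos θ = (u·v)/(|u||v|) = -0.9966, so θ = 175.3°.

175.3°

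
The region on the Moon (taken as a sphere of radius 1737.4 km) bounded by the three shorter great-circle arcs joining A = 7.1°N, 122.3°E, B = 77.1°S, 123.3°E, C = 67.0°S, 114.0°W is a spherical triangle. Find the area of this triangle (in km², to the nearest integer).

Side lengths (central angles): a = 0.5545, b = 1.9059, c = 1.4696 rad; semiperimeter s = 1.9650.
By l'Huilier's theorem, tan(E/4) = √[tan(s/2) tan((s−a)/2) tan((s−b)/2) tan((s−c)/2)], giving spherical excess E = 0.3895 rad.
Area = E·R² = 0.3895 × (1737.4)² ≈ 1175582 km².

1175582 km²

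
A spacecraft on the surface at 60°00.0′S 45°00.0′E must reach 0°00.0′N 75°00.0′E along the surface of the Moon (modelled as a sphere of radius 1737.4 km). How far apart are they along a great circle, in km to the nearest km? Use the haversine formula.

Let φ₁ = -1.0472 rad, φ₂ = 0.0000 rad, and Δλ = 0.5236 rad.
Haversine: a = sin²(Δφ/2) + cos φ₁ cos φ₂ sin²(Δλ/2) = 0.2500 + (0.5000)(1.0000)(0.0670) = 0.28349.
Central angle c = 2·arcsin(√a) = 1.12296 rad.
Distance = R·c = 1737.4 × 1.1230 ≈ 1951 km.

1951 km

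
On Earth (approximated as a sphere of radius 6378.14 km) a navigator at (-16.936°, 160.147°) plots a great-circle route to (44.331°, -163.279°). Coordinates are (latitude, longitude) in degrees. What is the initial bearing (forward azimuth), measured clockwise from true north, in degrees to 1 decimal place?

With φ₁ = -0.2956, φ₂ = 0.7737, Δλ = 0.6383 rad, the forward-azimuth formula gives
θ = atan2( sin Δλ cos φ₂ , cos φ₁ sin φ₂ − sin φ₁ cos φ₂ cos Δλ ) = atan2(0.4262, 0.8358) = 27.02°.
So the initial bearing is 27.0°.

27.0°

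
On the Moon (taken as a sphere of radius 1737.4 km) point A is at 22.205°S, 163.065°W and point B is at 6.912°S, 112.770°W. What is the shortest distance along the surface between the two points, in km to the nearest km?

1539 km

With latitudes φ₁ = -22.205°, φ₂ = -6.912° and longitude difference Δλ = 50.295°:
cos c = sin φ₁ sin φ₂ + cos φ₁ cos φ₂ cos Δλ = (-0.3779)(-0.1203) + (0.9258)(0.9927)(0.6388) = 0.63264,
so c = arccos(0.63264) = 0.88584 rad.
Distance = R·c = 1737.4 × 0.8858 ≈ 1539 km.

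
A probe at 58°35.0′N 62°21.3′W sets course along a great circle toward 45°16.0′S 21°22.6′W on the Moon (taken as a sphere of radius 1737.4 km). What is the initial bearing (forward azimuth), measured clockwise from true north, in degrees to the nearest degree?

151°

With φ₁ = 1.0225, φ₂ = -0.7901, Δλ = 0.7152 rad, the forward-azimuth formula gives
θ = atan2( sin Δλ cos φ₂ , cos φ₁ sin φ₂ − sin φ₁ cos φ₂ cos Δλ ) = atan2(0.4615, -0.8237) = 150.74°.
So the initial bearing is 151°.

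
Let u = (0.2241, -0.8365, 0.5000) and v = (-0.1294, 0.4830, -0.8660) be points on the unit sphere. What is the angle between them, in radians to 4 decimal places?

2.6180 rad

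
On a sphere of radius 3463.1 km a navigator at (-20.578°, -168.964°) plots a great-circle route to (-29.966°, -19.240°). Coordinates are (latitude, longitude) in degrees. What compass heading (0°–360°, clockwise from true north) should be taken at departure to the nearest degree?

149°

Δλ = 149.724° = 2.6132 rad.
y = sin Δλ · cos φ₂ = (0.5042)(0.8663) = 0.4368
x = cos φ₁ sin φ₂ − sin φ₁ cos φ₂ cos Δλ = (0.9362)(-0.4995) − (-0.3515)(0.8663)(-0.8636) = -0.7306
θ = atan2(y, x) = 149.13°, so the bearing is 149°.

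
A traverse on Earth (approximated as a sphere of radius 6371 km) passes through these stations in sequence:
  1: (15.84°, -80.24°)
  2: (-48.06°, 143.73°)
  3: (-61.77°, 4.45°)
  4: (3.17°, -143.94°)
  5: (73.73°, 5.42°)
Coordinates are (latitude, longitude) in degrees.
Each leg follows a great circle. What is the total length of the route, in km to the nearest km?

Leg 1→2: central angle 2.2993 rad, distance 14649.1 km.
Leg 2→3: central angle 1.1420 rad, distance 7275.8 km.
Leg 3→4: central angle 2.0386 rad, distance 12988.0 km.
Leg 4→5: central angle 1.7595 rad, distance 11209.8 km.
Total: 14649.1 + 7275.8 + 12988.0 + 11209.8 ≈ 46123 km.

46123 km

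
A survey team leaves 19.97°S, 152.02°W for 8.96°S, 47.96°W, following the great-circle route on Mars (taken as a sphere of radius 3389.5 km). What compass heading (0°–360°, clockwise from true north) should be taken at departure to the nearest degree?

Δλ = 104.060° = 1.8162 rad.
y = sin Δλ · cos φ₂ = (0.9700)(0.9878) = 0.9582
x = cos φ₁ sin φ₂ − sin φ₁ cos φ₂ cos Δλ = (0.9399)(-0.1557) − (-0.3415)(0.9878)(-0.2429) = -0.2283
θ = atan2(y, x) = 103.40°, so the bearing is 103°.

103°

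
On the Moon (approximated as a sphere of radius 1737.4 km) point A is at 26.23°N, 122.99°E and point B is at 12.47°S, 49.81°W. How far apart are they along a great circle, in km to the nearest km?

With latitudes φ₁ = 26.230°, φ₂ = -12.470° and longitude difference Δλ = -172.800°:
cos c = sin φ₁ sin φ₂ + cos φ₁ cos φ₂ cos Δλ = (0.4420)(-0.2159) + (0.8970)(0.9764)(-0.9921) = -0.96439,
so c = arccos(-0.96439) = 2.87394 rad.
Distance = R·c = 1737.4 × 2.8739 ≈ 4993 km.

4993 km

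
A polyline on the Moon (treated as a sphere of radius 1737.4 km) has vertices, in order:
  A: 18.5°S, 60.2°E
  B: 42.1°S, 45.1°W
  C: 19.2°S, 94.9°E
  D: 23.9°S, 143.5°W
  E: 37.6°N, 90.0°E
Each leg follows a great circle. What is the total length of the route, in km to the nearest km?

13287 km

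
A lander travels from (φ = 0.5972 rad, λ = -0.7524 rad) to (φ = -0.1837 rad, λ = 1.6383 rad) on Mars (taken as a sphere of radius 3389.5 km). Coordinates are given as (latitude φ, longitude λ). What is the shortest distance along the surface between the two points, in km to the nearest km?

With latitudes φ₁ = 34.217°, φ₂ = -10.525° and longitude difference Δλ = 136.977°:
cos c = sin φ₁ sin φ₂ + cos φ₁ cos φ₂ cos Δλ = (0.5623)(-0.1827) + (0.8269)(0.9832)(-0.7311) = -0.69709,
so c = arccos(-0.69709) = 2.34212 rad.
Distance = R·c = 3389.5 × 2.3421 ≈ 7939 km.

7939 km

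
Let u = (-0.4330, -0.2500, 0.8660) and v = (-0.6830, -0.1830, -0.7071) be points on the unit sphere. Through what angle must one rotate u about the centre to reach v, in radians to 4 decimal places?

1.8451 rad

u·v = -0.2709; |u| = 1.0000, |v| = 1.0000.
cos θ = (u·v)/(|u||v|) = -0.2709, so θ = 1.8451 rad.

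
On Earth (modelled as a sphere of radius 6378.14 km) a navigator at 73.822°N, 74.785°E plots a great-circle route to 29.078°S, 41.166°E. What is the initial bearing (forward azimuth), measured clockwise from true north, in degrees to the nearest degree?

Δλ = -33.619° = -0.5868 rad.
y = sin Δλ · cos φ₂ = (-0.5537)(0.8740) = -0.4839
x = cos φ₁ sin φ₂ − sin φ₁ cos φ₂ cos Δλ = (0.2786)(-0.4860) − (0.9604)(0.8740)(0.8327) = -0.8344
θ = atan2(y, x) = -149.89°; adding 360° gives 210°.

210°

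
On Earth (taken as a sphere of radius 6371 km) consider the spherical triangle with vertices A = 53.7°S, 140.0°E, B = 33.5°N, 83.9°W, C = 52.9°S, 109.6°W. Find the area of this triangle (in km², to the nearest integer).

Side lengths (central angles): a = 1.5578, b = 1.0259, c = 2.4990 rad; semiperimeter s = 2.5413.
By l'Huilier's theorem, tan(E/4) = √[tan(s/2) tan((s−a)/2) tan((s−b)/2) tan((s−c)/2)], giving spherical excess E = 0.7364 rad.
Area = E·R² = 0.7364 × (6371)² ≈ 29892063 km².

29892063 km²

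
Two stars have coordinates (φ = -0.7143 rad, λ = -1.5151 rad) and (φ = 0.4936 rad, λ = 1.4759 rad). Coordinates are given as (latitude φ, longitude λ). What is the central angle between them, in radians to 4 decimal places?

Let φ₁ = -0.7143 rad, φ₂ = 0.4936 rad, and Δλ = 2.9910 rad.
cos c = sin φ₁ sin φ₂ + cos φ₁ cos φ₂ cos Δλ = (-0.6551)(0.4738) + (0.7556)(0.8806)(-0.9887) = -0.96821,
so c = arccos(-0.96821) = 2.88879 rad.
So the angular separation is 2.8888 rad.

2.8888 rad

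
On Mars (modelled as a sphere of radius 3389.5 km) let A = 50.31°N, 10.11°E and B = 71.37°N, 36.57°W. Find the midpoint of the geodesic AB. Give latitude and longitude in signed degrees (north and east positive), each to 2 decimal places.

Central angle δ = 0.5173 rad. Interpolating on the sphere with fraction f = 0.5:
P = [sin((1−f)δ)·A + sin(fδ)·B] / sin δ = 0.5172·A + 0.5172·B in Cartesian coordinates,
giving P = (0.4579, -0.0405, 0.8881), i.e. latitude 62.64°, longitude -5.05°.

62.64°, -5.05°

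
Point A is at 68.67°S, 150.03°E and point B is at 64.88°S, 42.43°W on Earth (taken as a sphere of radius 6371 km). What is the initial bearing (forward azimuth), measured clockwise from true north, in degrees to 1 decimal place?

172.7°

Δλ = 167.540° = 2.9241 rad.
y = sin Δλ · cos φ₂ = (0.2158)(0.4245) = 0.0916
x = cos φ₁ sin φ₂ − sin φ₁ cos φ₂ cos Δλ = (0.3637)(-0.9054) − (-0.9315)(0.4245)(-0.9764) = -0.7155
θ = atan2(y, x) = 172.70°, so the bearing is 172.7°.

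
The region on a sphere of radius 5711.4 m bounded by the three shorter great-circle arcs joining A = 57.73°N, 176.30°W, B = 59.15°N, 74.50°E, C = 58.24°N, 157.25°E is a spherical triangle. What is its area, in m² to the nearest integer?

Side lengths (central angles): a = 0.7013, b = 0.2433, c = 0.8817 rad; semiperimeter s = 0.9131.
By l'Huilier's theorem, tan(E/4) = √[tan(s/2) tan((s−a)/2) tan((s−b)/2) tan((s−c)/2)], giving spherical excess E = 0.0676 rad.
Area = E·R² = 0.0676 × (5711.4)² ≈ 2206279 m².

2206279 m²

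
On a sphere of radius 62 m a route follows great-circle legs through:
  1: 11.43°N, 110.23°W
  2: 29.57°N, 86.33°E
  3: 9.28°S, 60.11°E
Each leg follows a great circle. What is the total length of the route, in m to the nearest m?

197 m

Leg 1→2: central angle 2.3737 rad, distance 147.2 m.
Leg 2→3: central angle 0.8087 rad, distance 50.1 m.
Total: 147.2 + 50.1 ≈ 197 m.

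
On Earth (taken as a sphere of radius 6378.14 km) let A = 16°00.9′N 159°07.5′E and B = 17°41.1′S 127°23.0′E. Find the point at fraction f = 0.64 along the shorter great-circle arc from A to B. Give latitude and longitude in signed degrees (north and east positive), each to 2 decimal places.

Central angle δ = 0.8024 rad. Interpolating on the sphere with fraction f = 0.64:
P = [sin((1−f)δ)·A + sin(fδ)·B] / sin δ = 0.3962·A + 0.6832·B in Cartesian coordinates,
giving P = (-0.7510, 0.6529, -0.0983), i.e. latitude -5.64°, longitude 139.00°.

-5.64°, 139.00°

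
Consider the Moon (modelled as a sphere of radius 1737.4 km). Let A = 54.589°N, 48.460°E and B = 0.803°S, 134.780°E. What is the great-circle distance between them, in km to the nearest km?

2684 km

In radians: φ₁ = 0.9528, φ₂ = -0.0140, Δλ = 86.320° = 1.5066 rad.
cos c = sin φ₁ sin φ₂ + cos φ₁ cos φ₂ cos Δλ = (0.8150)(-0.0140) + (0.5794)(0.9999)(0.0642) = 0.02576,
so c = arccos(0.02576) = 1.54503 rad.
Distance = R·c = 1737.4 × 1.5450 ≈ 2684 km.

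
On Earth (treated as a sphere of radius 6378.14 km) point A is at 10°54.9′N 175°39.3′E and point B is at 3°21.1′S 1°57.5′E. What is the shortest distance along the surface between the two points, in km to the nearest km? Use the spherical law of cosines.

In radians: φ₁ = 0.1905, φ₂ = -0.0585, Δλ = -173.697° = -3.0316 rad.
cos c = sin φ₁ sin φ₂ + cos φ₁ cos φ₂ cos Δλ = (0.1894)(-0.0585) + (0.9819)(0.9983)(-0.9940) = -0.98537,
so c = arccos(-0.98537) = 2.97035 rad.
Distance = R·c = 6378.14 × 2.9704 ≈ 18945 km.

18945 km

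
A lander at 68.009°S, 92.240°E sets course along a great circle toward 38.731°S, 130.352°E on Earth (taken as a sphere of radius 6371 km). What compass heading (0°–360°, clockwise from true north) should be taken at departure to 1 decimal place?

55.2°

Δλ = 38.112° = 0.6652 rad.
y = sin Δλ · cos φ₂ = (0.6172)(0.7801) = 0.4815
x = cos φ₁ sin φ₂ − sin φ₁ cos φ₂ cos Δλ = (0.3745)(-0.6257) − (-0.9272)(0.7801)(0.7868) = 0.3348
θ = atan2(y, x) = 55.18°, so the bearing is 55.2°.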